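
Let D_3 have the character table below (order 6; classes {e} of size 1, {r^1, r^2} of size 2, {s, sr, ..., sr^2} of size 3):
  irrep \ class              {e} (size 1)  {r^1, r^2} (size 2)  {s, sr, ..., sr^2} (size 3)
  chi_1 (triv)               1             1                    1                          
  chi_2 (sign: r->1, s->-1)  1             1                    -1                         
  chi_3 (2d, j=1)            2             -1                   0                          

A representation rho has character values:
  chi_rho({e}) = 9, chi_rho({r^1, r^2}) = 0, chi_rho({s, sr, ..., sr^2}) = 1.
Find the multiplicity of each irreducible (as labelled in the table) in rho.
Multiplicities: chi_1: 2, chi_2: 1, chi_3: 3.

Proof sketch: Use <chi_rho, chi> = (1/|G|) sum_C |C| * chi_rho(C) * conj(chi(C)) with |G| = 6 for each irreducible chi in the table:
  <chi_rho, chi_1> = (1/6)[1*(9)*conj(1) + 2*(0)*conj(1) + 3*(1)*conj(1)]
      = (1/6)[(9) + (0) + (3)] = 12/6 = 2
  <chi_rho, chi_2> = (1/6)[1*(9)*conj(1) + 2*(0)*conj(1) + 3*(1)*conj(-1)]
      = (1/6)[(9) + (0) + (-3)] = 6/6 = 1
  <chi_rho, chi_3> = (1/6)[1*(9)*conj(2) + 2*(0)*conj(-1) + 3*(1)*conj(0)]
      = (1/6)[(18) + (0) + (0)] = 18/6 = 3
Dimension check: dim(rho) = sum (mult * dim) = 2*1 + 1*1 + 3*2 = 9 = chi_rho(e) = 9.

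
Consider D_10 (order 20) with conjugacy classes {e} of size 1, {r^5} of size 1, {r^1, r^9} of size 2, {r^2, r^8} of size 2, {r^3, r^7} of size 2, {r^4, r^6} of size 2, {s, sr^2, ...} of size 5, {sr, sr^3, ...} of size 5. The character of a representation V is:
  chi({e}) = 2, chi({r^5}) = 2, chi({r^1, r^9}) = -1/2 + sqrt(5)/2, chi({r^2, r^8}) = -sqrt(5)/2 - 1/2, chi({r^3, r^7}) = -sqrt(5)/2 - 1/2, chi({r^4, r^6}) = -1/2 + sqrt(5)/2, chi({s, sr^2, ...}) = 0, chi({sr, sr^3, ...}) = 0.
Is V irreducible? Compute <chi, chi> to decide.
Irreducible: <chi, chi> = 1.

<chi, chi> = (1/|G|) sum_C |C| * |chi(C)|^2 = (1/20)[1*|2|^2 + 1*|2|^2 + 2*|-1/2 + sqrt(5)/2|^2 + 2*|-sqrt(5)/2 - 1/2|^2 + 2*|-sqrt(5)/2 - 1/2|^2 + 2*|-1/2 + sqrt(5)/2|^2 + 5*|0|^2 + 5*|0|^2]
  = (1/20)[(4) + (4) + (3 - sqrt(5)) + (sqrt(5) + 3) + (sqrt(5) + 3) + (3 - sqrt(5)) + (0) + (0)] = 20/20 = 1.
A character is irreducible iff <chi, chi> = 1, so this representation is irreducible.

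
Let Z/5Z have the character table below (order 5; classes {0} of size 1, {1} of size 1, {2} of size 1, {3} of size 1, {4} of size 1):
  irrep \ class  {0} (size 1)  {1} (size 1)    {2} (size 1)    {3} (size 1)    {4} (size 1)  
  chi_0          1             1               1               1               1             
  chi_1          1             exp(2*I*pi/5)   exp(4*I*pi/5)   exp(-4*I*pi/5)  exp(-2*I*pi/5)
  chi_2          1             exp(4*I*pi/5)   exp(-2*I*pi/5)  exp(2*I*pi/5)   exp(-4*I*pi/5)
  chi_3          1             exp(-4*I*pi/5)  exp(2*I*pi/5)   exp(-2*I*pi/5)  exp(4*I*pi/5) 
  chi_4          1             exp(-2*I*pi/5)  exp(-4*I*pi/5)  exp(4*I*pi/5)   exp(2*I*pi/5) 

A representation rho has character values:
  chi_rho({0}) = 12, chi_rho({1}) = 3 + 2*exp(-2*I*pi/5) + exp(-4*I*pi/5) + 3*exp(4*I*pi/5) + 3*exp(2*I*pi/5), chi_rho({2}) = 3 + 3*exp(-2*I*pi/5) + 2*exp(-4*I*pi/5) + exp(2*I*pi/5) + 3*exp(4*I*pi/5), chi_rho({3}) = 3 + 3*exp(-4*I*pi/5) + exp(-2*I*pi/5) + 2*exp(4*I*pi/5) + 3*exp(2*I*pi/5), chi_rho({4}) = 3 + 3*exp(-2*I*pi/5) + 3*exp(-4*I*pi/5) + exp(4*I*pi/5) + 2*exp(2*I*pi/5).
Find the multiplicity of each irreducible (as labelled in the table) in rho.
Multiplicities: chi_0: 3, chi_1: 3, chi_2: 3, chi_3: 1, chi_4: 2.

Argument: Use <chi_rho, chi> = (1/|G|) sum_C |C| * chi_rho(C) * conj(chi(C)) with |G| = 5 for each irreducible chi in the table:
  <chi_rho, chi_0> = (1/5)[1*(12)*conj(1) + 1*(3 + 2*exp(-2*I*pi/5) + exp(-4*I*pi/5) + 3*exp(4*I*pi/5) + 3*exp(2*I*pi/5))*conj(1) + 1*(3 + 3*exp(-2*I*pi/5) + 2*exp(-4*I*pi/5) + exp(2*I*pi/5) + 3*exp(4*I*pi/5))*conj(1) + 1*(3 + 3*exp(-4*I*pi/5) + exp(-2*I*pi/5) + 2*exp(4*I*pi/5) + 3*exp(2*I*pi/5))*conj(1) + 1*(3 + 3*exp(-2*I*pi/5) + 3*exp(-4*I*pi/5) + exp(4*I*pi/5) + 2*exp(2*I*pi/5))*conj(1)]
      = (1/5)[(12) + (3 + 2*exp(-2*I*pi/5) + exp(-4*I*pi/5) + 3*exp(4*I*pi/5) + 3*exp(2*I*pi/5)) + (3 + 3*exp(-2*I*pi/5) + 2*exp(-4*I*pi/5) + exp(2*I*pi/5) + 3*exp(4*I*pi/5)) + (3 + 3*exp(-4*I*pi/5) + exp(-2*I*pi/5) + 2*exp(4*I*pi/5) + 3*exp(2*I*pi/5)) + (3 + 3*exp(-2*I*pi/5) + 3*exp(-4*I*pi/5) + exp(4*I*pi/5) + 2*exp(2*I*pi/5))] = 15/5 = 3
  <chi_rho, chi_1> = (1/5)[1*(12)*conj(1) + 1*(3 + 2*exp(-2*I*pi/5) + exp(-4*I*pi/5) + 3*exp(4*I*pi/5) + 3*exp(2*I*pi/5))*conj(exp(2*I*pi/5)) + 1*(3 + 3*exp(-2*I*pi/5) + 2*exp(-4*I*pi/5) + exp(2*I*pi/5) + 3*exp(4*I*pi/5))*conj(exp(4*I*pi/5)) + 1*(3 + 3*exp(-4*I*pi/5) + exp(-2*I*pi/5) + 2*exp(4*I*pi/5) + 3*exp(2*I*pi/5))*conj(exp(-4*I*pi/5)) + 1*(3 + 3*exp(-2*I*pi/5) + 3*exp(-4*I*pi/5) + exp(4*I*pi/5) + 2*exp(2*I*pi/5))*conj(exp(-2*I*pi/5))]
      = (1/5)[(12) + (3 + 3*exp(-2*I*pi/5) + 2*exp(-4*I*pi/5) + exp(4*I*pi/5) + 3*exp(2*I*pi/5)) + (3 + 3*exp(-4*I*pi/5) + exp(-2*I*pi/5) + 3*exp(4*I*pi/5) + 2*exp(2*I*pi/5)) + (3 + 2*exp(-2*I*pi/5) + 3*exp(-4*I*pi/5) + exp(2*I*pi/5) + 3*exp(4*I*pi/5)) + (3 + 3*exp(-2*I*pi/5) + exp(-4*I*pi/5) + 2*exp(4*I*pi/5) + 3*exp(2*I*pi/5))] = 15/5 = 3
  <chi_rho, chi_2> = (1/5)[1*(12)*conj(1) + 1*(3 + 2*exp(-2*I*pi/5) + exp(-4*I*pi/5) + 3*exp(4*I*pi/5) + 3*exp(2*I*pi/5))*conj(exp(4*I*pi/5)) + 1*(3 + 3*exp(-2*I*pi/5) + 2*exp(-4*I*pi/5) + exp(2*I*pi/5) + 3*exp(4*I*pi/5))*conj(exp(-2*I*pi/5)) + 1*(3 + 3*exp(-4*I*pi/5) + exp(-2*I*pi/5) + 2*exp(4*I*pi/5) + 3*exp(2*I*pi/5))*conj(exp(2*I*pi/5)) + 1*(3 + 3*exp(-2*I*pi/5) + 3*exp(-4*I*pi/5) + exp(4*I*pi/5) + 2*exp(2*I*pi/5))*conj(exp(-4*I*pi/5))]
      = (1/5)[(12) + (3 + 3*exp(-2*I*pi/5) + 3*exp(-4*I*pi/5) + exp(2*I*pi/5) + 2*exp(4*I*pi/5)) + (3 + 2*exp(-2*I*pi/5) + 3*exp(-4*I*pi/5) + exp(4*I*pi/5) + 3*exp(2*I*pi/5)) + (3 + 3*exp(-2*I*pi/5) + exp(-4*I*pi/5) + 3*exp(4*I*pi/5) + 2*exp(2*I*pi/5)) + (3 + 2*exp(-4*I*pi/5) + exp(-2*I*pi/5) + 3*exp(4*I*pi/5) + 3*exp(2*I*pi/5))] = 15/5 = 3
  <chi_rho, chi_3> = (1/5)[1*(12)*conj(1) + 1*(3 + 2*exp(-2*I*pi/5) + exp(-4*I*pi/5) + 3*exp(4*I*pi/5) + 3*exp(2*I*pi/5))*conj(exp(-4*I*pi/5)) + 1*(3 + 3*exp(-2*I*pi/5) + 2*exp(-4*I*pi/5) + exp(2*I*pi/5) + 3*exp(4*I*pi/5))*conj(exp(2*I*pi/5)) + 1*(3 + 3*exp(-4*I*pi/5) + exp(-2*I*pi/5) + 2*exp(4*I*pi/5) + 3*exp(2*I*pi/5))*conj(exp(-2*I*pi/5)) + 1*(3 + 3*exp(-2*I*pi/5) + 3*exp(-4*I*pi/5) + exp(4*I*pi/5) + 2*exp(2*I*pi/5))*conj(exp(4*I*pi/5))]
      = (1/5)[(12) + (1 + 3*exp(-2*I*pi/5) + 3*exp(-4*I*pi/5) + 3*exp(4*I*pi/5) + 2*exp(2*I*pi/5)) + (1 + 3*exp(-2*I*pi/5) + 3*exp(-4*I*pi/5) + 2*exp(4*I*pi/5) + 3*exp(2*I*pi/5)) + (1 + 3*exp(-2*I*pi/5) + 2*exp(-4*I*pi/5) + 3*exp(4*I*pi/5) + 3*exp(2*I*pi/5)) + (1 + 2*exp(-2*I*pi/5) + 3*exp(-4*I*pi/5) + 3*exp(4*I*pi/5) + 3*exp(2*I*pi/5))] = 5/5 = 1
  <chi_rho, chi_4> = (1/5)[1*(12)*conj(1) + 1*(3 + 2*exp(-2*I*pi/5) + exp(-4*I*pi/5) + 3*exp(4*I*pi/5) + 3*exp(2*I*pi/5))*conj(exp(-2*I*pi/5)) + 1*(3 + 3*exp(-2*I*pi/5) + 2*exp(-4*I*pi/5) + exp(2*I*pi/5) + 3*exp(4*I*pi/5))*conj(exp(-4*I*pi/5)) + 1*(3 + 3*exp(-4*I*pi/5) + exp(-2*I*pi/5) + 2*exp(4*I*pi/5) + 3*exp(2*I*pi/5))*conj(exp(4*I*pi/5)) + 1*(3 + 3*exp(-2*I*pi/5) + 3*exp(-4*I*pi/5) + exp(4*I*pi/5) + 2*exp(2*I*pi/5))*conj(exp(2*I*pi/5))]
      = (1/5)[(12) + (2 + 3*exp(-4*I*pi/5) + exp(-2*I*pi/5) + 3*exp(4*I*pi/5) + 3*exp(2*I*pi/5)) + (2 + 3*exp(-2*I*pi/5) + exp(-4*I*pi/5) + 3*exp(4*I*pi/5) + 3*exp(2*I*pi/5)) + (2 + 3*exp(-2*I*pi/5) + 3*exp(-4*I*pi/5) + exp(4*I*pi/5) + 3*exp(2*I*pi/5)) + (2 + 3*exp(-2*I*pi/5) + 3*exp(-4*I*pi/5) + exp(2*I*pi/5) + 3*exp(4*I*pi/5))] = 10/5 = 2
(Exp terms are combined using exp(i*s)*conj(exp(i*t)) = exp(i*(s-t)), and sums of them are collapsed using the identity that for every m > 1 the m distinct m-th roots of unity sum to 0, e.g. 1 + exp(2*I*pi/3) + exp(-2*I*pi/3) = 0.)
Dimension check: dim(rho) = sum (mult * dim) = 3*1 + 3*1 + 3*1 + 1*1 + 2*1 = 12 = chi_rho(e) = 12.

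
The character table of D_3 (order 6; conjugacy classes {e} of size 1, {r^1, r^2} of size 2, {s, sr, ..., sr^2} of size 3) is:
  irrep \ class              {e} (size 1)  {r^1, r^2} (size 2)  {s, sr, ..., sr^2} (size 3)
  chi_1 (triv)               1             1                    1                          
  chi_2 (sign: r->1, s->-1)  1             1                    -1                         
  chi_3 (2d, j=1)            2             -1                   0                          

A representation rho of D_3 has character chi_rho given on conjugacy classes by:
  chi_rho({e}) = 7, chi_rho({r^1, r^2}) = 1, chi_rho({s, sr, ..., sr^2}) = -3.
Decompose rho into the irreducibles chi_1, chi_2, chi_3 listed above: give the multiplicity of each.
Multiplicities: chi_1: 0, chi_2: 3, chi_3: 2.

Use <chi_rho, chi> = (1/|G|) sum_C |C| * chi_rho(C) * conj(chi(C)) with |G| = 6 for each irreducible chi in the table:
  <chi_rho, chi_1> = (1/6)[1*(7)*conj(1) + 2*(1)*conj(1) + 3*(-3)*conj(1)]
      = (1/6)[(7) + (2) + (-9)] = 0/6 = 0
  <chi_rho, chi_2> = (1/6)[1*(7)*conj(1) + 2*(1)*conj(1) + 3*(-3)*conj(-1)]
      = (1/6)[(7) + (2) + (9)] = 18/6 = 3
  <chi_rho, chi_3> = (1/6)[1*(7)*conj(2) + 2*(1)*conj(-1) + 3*(-3)*conj(0)]
      = (1/6)[(14) + (-2) + (0)] = 12/6 = 2
Dimension check: dim(rho) = sum (mult * dim) = 0*1 + 3*1 + 2*2 = 7 = chi_rho(e) = 7.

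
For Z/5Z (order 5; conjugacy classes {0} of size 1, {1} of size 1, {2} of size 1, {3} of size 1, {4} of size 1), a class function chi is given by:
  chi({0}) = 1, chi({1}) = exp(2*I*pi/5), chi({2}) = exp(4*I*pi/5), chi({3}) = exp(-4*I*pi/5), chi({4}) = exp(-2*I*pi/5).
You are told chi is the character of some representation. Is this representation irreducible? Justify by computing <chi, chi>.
Irreducible: <chi, chi> = 1.

Solution. <chi, chi> = (1/|G|) sum_C |C| * |chi(C)|^2 = (1/5)[1*|1|^2 + 1*|exp(2*I*pi/5)|^2 + 1*|exp(4*I*pi/5)|^2 + 1*|exp(-4*I*pi/5)|^2 + 1*|exp(-2*I*pi/5)|^2]
  = (1/5)[(1) + (1) + (1) + (1) + (1)] = 5/5 = 1.
(Exp terms are combined using exp(i*s)*conj(exp(i*t)) = exp(i*(s-t)), and sums of them are collapsed using the identity that for every m > 1 the m distinct m-th roots of unity sum to 0, e.g. 1 + exp(2*I*pi/3) + exp(-2*I*pi/3) = 0.)
A character is irreducible iff <chi, chi> = 1, so this representation is irreducible.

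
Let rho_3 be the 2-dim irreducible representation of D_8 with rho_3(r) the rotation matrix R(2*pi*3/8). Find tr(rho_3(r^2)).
chi_{rho_3}(r^2) = 2*cos(2*pi*3*2/8) = 0

Details: rho_3(r^2) is rotation by angle 2*pi*3*2/8, whose trace is 2*cos(2*pi*3*2/8) = 0.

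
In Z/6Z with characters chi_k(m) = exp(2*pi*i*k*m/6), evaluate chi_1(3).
chi_1(3) = zeta_6^3 = -1

Explanation: chi_1(3) = zeta_6^(1*3) = zeta_6^3. Since zeta_6^6 = 1, this equals zeta_6^3 = exp(2*pi*i*3/6) = -1.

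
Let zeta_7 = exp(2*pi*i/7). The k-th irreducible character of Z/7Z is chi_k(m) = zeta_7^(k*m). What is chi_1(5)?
chi_1(5) = zeta_7^5 = exp(-4*I*pi/7)

Working: chi_1(5) = zeta_7^(1*5) = zeta_7^5. Since zeta_7^7 = 1, this equals zeta_7^5 = exp(2*pi*i*5/7) = exp(-4*I*pi/7).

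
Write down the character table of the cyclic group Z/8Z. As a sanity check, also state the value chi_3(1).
Character table of Z/8Z (irreps indexed chi_0,...,chi_7 with chi_k(m) = zeta_8^(k*m), zeta_8 = exp(2*pi*i/8)):
  irrep \ class  {0} (size 1)  {1} (size 1)    {2} (size 1)  {3} (size 1)    {4} (size 1)  {5} (size 1)    {6} (size 1)  {7} (size 1)  
  chi_0          1             1               1             1               1             1               1             1             
  chi_1          1             exp(I*pi/4)     I             exp(3*I*pi/4)   -1            exp(-3*I*pi/4)  -I            exp(-I*pi/4)  
  chi_2          1             I               -1            -I              1             I               -1            -I            
  chi_3          1             exp(3*I*pi/4)   -I            exp(I*pi/4)     -1            exp(-I*pi/4)    I             exp(-3*I*pi/4)
  chi_4          1             -1              1             -1              1             -1              1             -1            
  chi_5          1             exp(-3*I*pi/4)  I             exp(-I*pi/4)    -1            exp(I*pi/4)     -I            exp(3*I*pi/4) 
  chi_6          1             -I              -1            I               1             -I              -1            I             
  chi_7          1             exp(-I*pi/4)    -I            exp(-3*I*pi/4)  -1            exp(3*I*pi/4)   I             exp(I*pi/4)   

Spot check: chi_3(1) = zeta_8^(3*1) = zeta_8^3 = exp(3*I*pi/4).

Reasoning: Z/8Z is abelian, so all 8 irreducible complex representations are 1-dimensional. They are given by chi_k(m) = zeta_8^(k*m) for k = 0,...,7. Row orthogonality: sum_m chi_k(m) conj(chi_l(m)) = 8 * [k = l].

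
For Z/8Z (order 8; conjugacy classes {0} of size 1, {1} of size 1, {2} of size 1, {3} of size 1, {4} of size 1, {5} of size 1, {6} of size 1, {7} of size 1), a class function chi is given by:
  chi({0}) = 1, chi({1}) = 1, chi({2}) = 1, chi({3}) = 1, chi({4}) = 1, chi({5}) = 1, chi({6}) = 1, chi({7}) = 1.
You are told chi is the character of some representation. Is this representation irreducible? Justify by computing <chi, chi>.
Irreducible: <chi, chi> = 1.

Details: <chi, chi> = (1/|G|) sum_C |C| * |chi(C)|^2 = (1/8)[1*|1|^2 + 1*|1|^2 + 1*|1|^2 + 1*|1|^2 + 1*|1|^2 + 1*|1|^2 + 1*|1|^2 + 1*|1|^2]
  = (1/8)[(1) + (1) + (1) + (1) + (1) + (1) + (1) + (1)] = 8/8 = 1.
(Exp terms are combined using exp(i*s)*conj(exp(i*t)) = exp(i*(s-t)), and sums of them are collapsed using the identity that for every m > 1 the m distinct m-th roots of unity sum to 0, e.g. 1 + exp(2*I*pi/3) + exp(-2*I*pi/3) = 0.)
A character is irreducible iff <chi, chi> = 1, so this representation is irreducible.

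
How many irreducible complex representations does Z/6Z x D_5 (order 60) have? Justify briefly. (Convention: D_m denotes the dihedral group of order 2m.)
24

Proof sketch: The number of irreducible complex representations of a finite group equals its number of conjugacy classes. For a direct product, #classes(G x H) = #classes(G) * #classes(H). Z/6Z has 6 classes (abelian), D_5 has 4 classes, so 6 * 4 = 24, so Z/6Z x D_5 (order 60) has exactly 24 irreducible complex representations.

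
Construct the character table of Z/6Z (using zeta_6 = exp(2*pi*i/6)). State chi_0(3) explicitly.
Character table of Z/6Z (irreps indexed chi_0,...,chi_5 with chi_k(m) = zeta_6^(k*m), zeta_6 = exp(2*pi*i/6)):
  irrep \ class  {0} (size 1)  {1} (size 1)    {2} (size 1)    {3} (size 1)  {4} (size 1)    {5} (size 1)  
  chi_0          1             1               1               1             1               1             
  chi_1          1             exp(I*pi/3)     exp(2*I*pi/3)   -1            exp(-2*I*pi/3)  exp(-I*pi/3)  
  chi_2          1             exp(2*I*pi/3)   exp(-2*I*pi/3)  1             exp(2*I*pi/3)   exp(-2*I*pi/3)
  chi_3          1             -1              1               -1            1               -1            
  chi_4          1             exp(-2*I*pi/3)  exp(2*I*pi/3)   1             exp(-2*I*pi/3)  exp(2*I*pi/3) 
  chi_5          1             exp(-I*pi/3)    exp(-2*I*pi/3)  -1            exp(2*I*pi/3)   exp(I*pi/3)   

Spot check: chi_0(3) = zeta_6^(0*3) = zeta_6^0 = 1.

Argument: Z/6Z is abelian, so all 6 irreducible complex representations are 1-dimensional. They are given by chi_k(m) = zeta_6^(k*m) for k = 0,...,5. Row orthogonality: sum_m chi_k(m) conj(chi_l(m)) = 6 * [k = l].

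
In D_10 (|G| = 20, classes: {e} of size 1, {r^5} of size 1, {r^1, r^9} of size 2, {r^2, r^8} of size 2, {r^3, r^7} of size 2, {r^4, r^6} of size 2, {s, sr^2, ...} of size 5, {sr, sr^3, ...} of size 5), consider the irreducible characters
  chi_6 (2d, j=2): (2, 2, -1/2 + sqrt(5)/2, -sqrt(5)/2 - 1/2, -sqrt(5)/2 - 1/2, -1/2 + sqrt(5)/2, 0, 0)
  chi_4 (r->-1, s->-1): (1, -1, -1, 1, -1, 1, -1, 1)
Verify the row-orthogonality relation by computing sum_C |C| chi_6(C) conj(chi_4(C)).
Sum = 0; so <chi_6, chi_4> = 0 (distinct irreducibles are orthogonal).

Proof sketch: Compute term by term over conjugacy classes (|C| * chi_6(C) * conj(chi_4(C))):
  1*(2)*conj(1) + 1*(2)*conj(-1) + 2*(-1/2 + sqrt(5)/2)*conj(-1) + 2*(-sqrt(5)/2 - 1/2)*conj(1) + 2*(-sqrt(5)/2 - 1/2)*conj(-1) + 2*(-1/2 + sqrt(5)/2)*conj(1) + 5*(0)*conj(-1) + 5*(0)*conj(1)
  = (2) + (-2) + (1 - sqrt(5)) + (-sqrt(5) - 1) + (1 + sqrt(5)) + (-1 + sqrt(5)) + (0) + (0)
  = 0.
Dividing by |G| = 20 gives 0/20 = 0, matching the row-orthogonality relation <chi_6, chi_4> = [chi_6 = chi_4].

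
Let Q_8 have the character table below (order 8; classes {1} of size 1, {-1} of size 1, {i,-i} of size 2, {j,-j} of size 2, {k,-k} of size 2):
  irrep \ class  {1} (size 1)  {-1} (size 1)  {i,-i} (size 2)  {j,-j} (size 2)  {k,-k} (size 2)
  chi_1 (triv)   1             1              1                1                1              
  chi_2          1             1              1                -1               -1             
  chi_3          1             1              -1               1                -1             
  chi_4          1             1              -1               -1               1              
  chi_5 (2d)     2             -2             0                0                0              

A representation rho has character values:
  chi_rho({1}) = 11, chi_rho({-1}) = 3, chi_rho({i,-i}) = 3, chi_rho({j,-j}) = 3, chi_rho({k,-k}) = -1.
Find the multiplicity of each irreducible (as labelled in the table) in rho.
Multiplicities: chi_1: 3, chi_2: 2, chi_3: 2, chi_4: 0, chi_5: 2.

Why: Use <chi_rho, chi> = (1/|G|) sum_C |C| * chi_rho(C) * conj(chi(C)) with |G| = 8 for each irreducible chi in the table:
  <chi_rho, chi_1> = (1/8)[1*(11)*conj(1) + 1*(3)*conj(1) + 2*(3)*conj(1) + 2*(3)*conj(1) + 2*(-1)*conj(1)]
      = (1/8)[(11) + (3) + (6) + (6) + (-2)] = 24/8 = 3
  <chi_rho, chi_2> = (1/8)[1*(11)*conj(1) + 1*(3)*conj(1) + 2*(3)*conj(1) + 2*(3)*conj(-1) + 2*(-1)*conj(-1)]
      = (1/8)[(11) + (3) + (6) + (-6) + (2)] = 16/8 = 2
  <chi_rho, chi_3> = (1/8)[1*(11)*conj(1) + 1*(3)*conj(1) + 2*(3)*conj(-1) + 2*(3)*conj(1) + 2*(-1)*conj(-1)]
      = (1/8)[(11) + (3) + (-6) + (6) + (2)] = 16/8 = 2
  <chi_rho, chi_4> = (1/8)[1*(11)*conj(1) + 1*(3)*conj(1) + 2*(3)*conj(-1) + 2*(3)*conj(-1) + 2*(-1)*conj(1)]
      = (1/8)[(11) + (3) + (-6) + (-6) + (-2)] = 0/8 = 0
  <chi_rho, chi_5> = (1/8)[1*(11)*conj(2) + 1*(3)*conj(-2) + 2*(3)*conj(0) + 2*(3)*conj(0) + 2*(-1)*conj(0)]
      = (1/8)[(22) + (-6) + (0) + (0) + (0)] = 16/8 = 2
Dimension check: dim(rho) = sum (mult * dim) = 3*1 + 2*1 + 2*1 + 0*1 + 2*2 = 11 = chi_rho(e) = 11.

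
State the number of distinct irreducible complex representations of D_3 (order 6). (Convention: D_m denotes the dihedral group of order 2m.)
3

Working: The number of irreducible complex representations of a finite group equals its number of conjugacy classes. D_3 has 3 conjugacy classes ((n+3)/2 for n odd), so D_3 (order 6) has exactly 3 irreducible complex representations.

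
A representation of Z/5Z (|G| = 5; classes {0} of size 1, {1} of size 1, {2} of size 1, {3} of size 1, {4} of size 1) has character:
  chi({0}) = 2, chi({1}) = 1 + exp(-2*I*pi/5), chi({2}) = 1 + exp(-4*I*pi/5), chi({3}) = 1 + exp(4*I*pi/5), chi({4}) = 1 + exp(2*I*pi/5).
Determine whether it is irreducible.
Not irreducible (reducible): <chi, chi> = 2 > 1.

Argument: <chi, chi> = (1/|G|) sum_C |C| * |chi(C)|^2 = (1/5)[1*|2|^2 + 1*|1 + exp(-2*I*pi/5)|^2 + 1*|1 + exp(-4*I*pi/5)|^2 + 1*|1 + exp(4*I*pi/5)|^2 + 1*|1 + exp(2*I*pi/5)|^2]
  = (1/5)[(4) + (2 + exp(-2*I*pi/5) + exp(2*I*pi/5)) + (2 + exp(-4*I*pi/5) + exp(4*I*pi/5)) + (2 + exp(-4*I*pi/5) + exp(4*I*pi/5)) + (2 + exp(-2*I*pi/5) + exp(2*I*pi/5))] = 10/5 = 2.
(Exp terms are combined using exp(i*s)*conj(exp(i*t)) = exp(i*(s-t)), and sums of them are collapsed using the identity that for every m > 1 the m distinct m-th roots of unity sum to 0, e.g. 1 + exp(2*I*pi/3) + exp(-2*I*pi/3) = 0.)
A character is irreducible iff <chi, chi> = 1, so this representation is reducible.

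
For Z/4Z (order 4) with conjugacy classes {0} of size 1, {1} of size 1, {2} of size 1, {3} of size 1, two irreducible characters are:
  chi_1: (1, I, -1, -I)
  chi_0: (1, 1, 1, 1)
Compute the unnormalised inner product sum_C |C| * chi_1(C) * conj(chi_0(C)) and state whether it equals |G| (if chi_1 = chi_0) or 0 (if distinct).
Sum = 0; so <chi_1, chi_0> = 0 (distinct irreducibles are orthogonal).

Compute term by term over conjugacy classes (|C| * chi_1(C) * conj(chi_0(C))):
  1*(1)*conj(1) + 1*(I)*conj(1) + 1*(-1)*conj(1) + 1*(-I)*conj(1)
  = (1) + (I) + (-1) + (-I)
  = 0.
(Exp terms are combined using exp(i*s)*conj(exp(i*t)) = exp(i*(s-t)), and sums of them are collapsed using the identity that for every m > 1 the m distinct m-th roots of unity sum to 0, e.g. 1 + exp(2*I*pi/3) + exp(-2*I*pi/3) = 0.)
Dividing by |G| = 4 gives 0/4 = 0, matching the row-orthogonality relation <chi_1, chi_0> = [chi_1 = chi_0].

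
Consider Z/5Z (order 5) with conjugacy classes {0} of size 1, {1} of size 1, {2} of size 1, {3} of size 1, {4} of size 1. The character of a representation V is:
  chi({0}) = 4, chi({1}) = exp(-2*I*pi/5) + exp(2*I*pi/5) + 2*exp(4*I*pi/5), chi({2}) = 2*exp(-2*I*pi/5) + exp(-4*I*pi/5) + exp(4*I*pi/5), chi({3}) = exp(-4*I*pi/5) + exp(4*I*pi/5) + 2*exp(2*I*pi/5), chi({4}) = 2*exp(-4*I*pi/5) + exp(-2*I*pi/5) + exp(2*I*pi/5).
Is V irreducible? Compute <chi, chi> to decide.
Not irreducible (reducible): <chi, chi> = 6 > 1.

Explanation: <chi, chi> = (1/|G|) sum_C |C| * |chi(C)|^2 = (1/5)[1*|4|^2 + 1*|exp(-2*I*pi/5) + exp(2*I*pi/5) + 2*exp(4*I*pi/5)|^2 + 1*|2*exp(-2*I*pi/5) + exp(-4*I*pi/5) + exp(4*I*pi/5)|^2 + 1*|exp(-4*I*pi/5) + exp(4*I*pi/5) + 2*exp(2*I*pi/5)|^2 + 1*|2*exp(-4*I*pi/5) + exp(-2*I*pi/5) + exp(2*I*pi/5)|^2]
  = (1/5)[(16) + (6 + 2*exp(-2*I*pi/5) + 3*exp(-4*I*pi/5) + 3*exp(4*I*pi/5) + 2*exp(2*I*pi/5)) + (6 + 3*exp(-2*I*pi/5) + 2*exp(-4*I*pi/5) + 2*exp(4*I*pi/5) + 3*exp(2*I*pi/5)) + (6 + 3*exp(-2*I*pi/5) + 2*exp(-4*I*pi/5) + 2*exp(4*I*pi/5) + 3*exp(2*I*pi/5)) + (6 + 2*exp(-2*I*pi/5) + 3*exp(-4*I*pi/5) + 3*exp(4*I*pi/5) + 2*exp(2*I*pi/5))] = 30/5 = 6.
(Exp terms are combined using exp(i*s)*conj(exp(i*t)) = exp(i*(s-t)), and sums of them are collapsed using the identity that for every m > 1 the m distinct m-th roots of unity sum to 0, e.g. 1 + exp(2*I*pi/3) + exp(-2*I*pi/3) = 0.)
A character is irreducible iff <chi, chi> = 1, so this representation is reducible.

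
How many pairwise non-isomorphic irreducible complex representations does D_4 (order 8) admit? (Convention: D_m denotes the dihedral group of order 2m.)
5

Working: The number of irreducible complex representations of a finite group equals its number of conjugacy classes. D_4 has 5 conjugacy classes (n/2 + 3 for n even), so D_4 (order 8) has exactly 5 irreducible complex representations.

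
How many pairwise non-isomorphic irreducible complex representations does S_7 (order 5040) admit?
15

Argument: The number of irreducible complex representations of a finite group equals its number of conjugacy classes. Conjugacy classes in S_7 correspond to cycle types, i.e. partitions of 7; there are p(7) = 15 of them, so S_7 (order 5040) has exactly 15 irreducible complex representations.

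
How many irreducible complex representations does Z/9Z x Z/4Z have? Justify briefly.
36

Derivation: The number of irreducible complex representations of a finite group equals its number of conjugacy classes. Z/9Z x Z/4Z is abelian of order 36, so every element is its own conjugacy class: 36 classes, so Z/9Z x Z/4Z (order 36) has exactly 36 irreducible complex representations.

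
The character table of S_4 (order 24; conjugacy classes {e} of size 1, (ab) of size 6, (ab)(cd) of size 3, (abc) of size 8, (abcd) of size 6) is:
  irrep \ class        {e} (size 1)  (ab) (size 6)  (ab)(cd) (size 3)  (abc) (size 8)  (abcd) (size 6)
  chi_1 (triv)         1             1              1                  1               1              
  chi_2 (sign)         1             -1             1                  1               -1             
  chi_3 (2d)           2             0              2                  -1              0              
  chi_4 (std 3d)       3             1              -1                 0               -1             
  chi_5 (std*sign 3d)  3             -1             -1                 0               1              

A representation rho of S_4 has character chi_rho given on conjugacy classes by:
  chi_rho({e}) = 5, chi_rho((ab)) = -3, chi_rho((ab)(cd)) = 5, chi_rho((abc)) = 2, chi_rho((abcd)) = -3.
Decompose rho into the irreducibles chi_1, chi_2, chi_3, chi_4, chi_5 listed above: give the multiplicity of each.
Multiplicities: chi_1: 0, chi_2: 3, chi_3: 1, chi_4: 0, chi_5: 0.

Justification: Use <chi_rho, chi> = (1/|G|) sum_C |C| * chi_rho(C) * conj(chi(C)) with |G| = 24 for each irreducible chi in the table:
  <chi_rho, chi_1> = (1/24)[1*(5)*conj(1) + 6*(-3)*conj(1) + 3*(5)*conj(1) + 8*(2)*conj(1) + 6*(-3)*conj(1)]
      = (1/24)[(5) + (-18) + (15) + (16) + (-18)] = 0/24 = 0
  <chi_rho, chi_2> = (1/24)[1*(5)*conj(1) + 6*(-3)*conj(-1) + 3*(5)*conj(1) + 8*(2)*conj(1) + 6*(-3)*conj(-1)]
      = (1/24)[(5) + (18) + (15) + (16) + (18)] = 72/24 = 3
  <chi_rho, chi_3> = (1/24)[1*(5)*conj(2) + 6*(-3)*conj(0) + 3*(5)*conj(2) + 8*(2)*conj(-1) + 6*(-3)*conj(0)]
      = (1/24)[(10) + (0) + (30) + (-16) + (0)] = 24/24 = 1
  <chi_rho, chi_4> = (1/24)[1*(5)*conj(3) + 6*(-3)*conj(1) + 3*(5)*conj(-1) + 8*(2)*conj(0) + 6*(-3)*conj(-1)]
      = (1/24)[(15) + (-18) + (-15) + (0) + (18)] = 0/24 = 0
  <chi_rho, chi_5> = (1/24)[1*(5)*conj(3) + 6*(-3)*conj(-1) + 3*(5)*conj(-1) + 8*(2)*conj(0) + 6*(-3)*conj(1)]
      = (1/24)[(15) + (18) + (-15) + (0) + (-18)] = 0/24 = 0
Dimension check: dim(rho) = sum (mult * dim) = 0*1 + 3*1 + 1*2 + 0*3 + 0*3 = 5 = chi_rho(e) = 5.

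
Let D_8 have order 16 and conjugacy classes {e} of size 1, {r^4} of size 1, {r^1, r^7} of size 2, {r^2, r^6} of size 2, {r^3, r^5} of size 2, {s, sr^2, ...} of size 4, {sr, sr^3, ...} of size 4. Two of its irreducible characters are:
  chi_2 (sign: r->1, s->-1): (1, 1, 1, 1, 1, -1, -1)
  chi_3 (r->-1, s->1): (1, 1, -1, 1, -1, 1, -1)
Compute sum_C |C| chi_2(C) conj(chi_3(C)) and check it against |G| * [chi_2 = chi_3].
Sum = 0; so <chi_2, chi_3> = 0 (distinct irreducibles are orthogonal).

Argument: Compute term by term over conjugacy classes (|C| * chi_2(C) * conj(chi_3(C))):
  1*(1)*conj(1) + 1*(1)*conj(1) + 2*(1)*conj(-1) + 2*(1)*conj(1) + 2*(1)*conj(-1) + 4*(-1)*conj(1) + 4*(-1)*conj(-1)
  = (1) + (1) + (-2) + (2) + (-2) + (-4) + (4)
  = 0.
Dividing by |G| = 16 gives 0/16 = 0, matching the row-orthogonality relation <chi_2, chi_3> = [chi_2 = chi_3].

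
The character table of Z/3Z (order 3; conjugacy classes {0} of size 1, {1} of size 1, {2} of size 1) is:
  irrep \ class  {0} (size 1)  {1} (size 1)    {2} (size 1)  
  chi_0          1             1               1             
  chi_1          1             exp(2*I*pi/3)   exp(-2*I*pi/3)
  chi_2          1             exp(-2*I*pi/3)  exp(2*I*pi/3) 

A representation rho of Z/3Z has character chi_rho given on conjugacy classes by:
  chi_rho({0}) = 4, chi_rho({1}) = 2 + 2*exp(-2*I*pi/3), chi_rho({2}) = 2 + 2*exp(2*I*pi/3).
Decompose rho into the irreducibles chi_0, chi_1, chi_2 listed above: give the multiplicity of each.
Multiplicities: chi_0: 2, chi_1: 0, chi_2: 2.

Use <chi_rho, chi> = (1/|G|) sum_C |C| * chi_rho(C) * conj(chi(C)) with |G| = 3 for each irreducible chi in the table:
  <chi_rho, chi_0> = (1/3)[1*(4)*conj(1) + 1*(2 + 2*exp(-2*I*pi/3))*conj(1) + 1*(2 + 2*exp(2*I*pi/3))*conj(1)]
      = (1/3)[(4) + (2 + 2*exp(-2*I*pi/3)) + (2 + 2*exp(2*I*pi/3))] = 6/3 = 2
  <chi_rho, chi_1> = (1/3)[1*(4)*conj(1) + 1*(2 + 2*exp(-2*I*pi/3))*conj(exp(2*I*pi/3)) + 1*(2 + 2*exp(2*I*pi/3))*conj(exp(-2*I*pi/3))]
      = (1/3)[(4) + (-2) + (-2)] = 0/3 = 0
  <chi_rho, chi_2> = (1/3)[1*(4)*conj(1) + 1*(2 + 2*exp(-2*I*pi/3))*conj(exp(-2*I*pi/3)) + 1*(2 + 2*exp(2*I*pi/3))*conj(exp(2*I*pi/3))]
      = (1/3)[(4) + (2 + 2*exp(2*I*pi/3)) + (2 + 2*exp(-2*I*pi/3))] = 6/3 = 2
(Exp terms are combined using exp(i*s)*conj(exp(i*t)) = exp(i*(s-t)), and sums of them are collapsed using the identity that for every m > 1 the m distinct m-th roots of unity sum to 0, e.g. 1 + exp(2*I*pi/3) + exp(-2*I*pi/3) = 0.)
Dimension check: dim(rho) = sum (mult * dim) = 2*1 + 0*1 + 2*1 = 4 = chi_rho(e) = 4.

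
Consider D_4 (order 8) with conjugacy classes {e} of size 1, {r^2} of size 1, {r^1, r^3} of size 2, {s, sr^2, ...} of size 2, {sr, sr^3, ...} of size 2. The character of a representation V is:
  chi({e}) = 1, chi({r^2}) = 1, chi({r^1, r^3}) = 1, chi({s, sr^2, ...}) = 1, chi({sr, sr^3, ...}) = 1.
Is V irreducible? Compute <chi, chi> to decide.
Irreducible: <chi, chi> = 1.

Working: <chi, chi> = (1/|G|) sum_C |C| * |chi(C)|^2 = (1/8)[1*|1|^2 + 1*|1|^2 + 2*|1|^2 + 2*|1|^2 + 2*|1|^2]
  = (1/8)[(1) + (1) + (2) + (2) + (2)] = 8/8 = 1.
A character is irreducible iff <chi, chi> = 1, so this representation is irreducible.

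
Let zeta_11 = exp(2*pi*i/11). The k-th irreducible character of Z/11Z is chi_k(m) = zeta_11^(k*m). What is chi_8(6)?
chi_8(6) = zeta_11^48 = exp(8*I*pi/11)

Details: chi_8(6) = zeta_11^(8*6) = zeta_11^48. Since zeta_11^11 = 1, this equals zeta_11^4 = exp(2*pi*i*4/11) = exp(8*I*pi/11).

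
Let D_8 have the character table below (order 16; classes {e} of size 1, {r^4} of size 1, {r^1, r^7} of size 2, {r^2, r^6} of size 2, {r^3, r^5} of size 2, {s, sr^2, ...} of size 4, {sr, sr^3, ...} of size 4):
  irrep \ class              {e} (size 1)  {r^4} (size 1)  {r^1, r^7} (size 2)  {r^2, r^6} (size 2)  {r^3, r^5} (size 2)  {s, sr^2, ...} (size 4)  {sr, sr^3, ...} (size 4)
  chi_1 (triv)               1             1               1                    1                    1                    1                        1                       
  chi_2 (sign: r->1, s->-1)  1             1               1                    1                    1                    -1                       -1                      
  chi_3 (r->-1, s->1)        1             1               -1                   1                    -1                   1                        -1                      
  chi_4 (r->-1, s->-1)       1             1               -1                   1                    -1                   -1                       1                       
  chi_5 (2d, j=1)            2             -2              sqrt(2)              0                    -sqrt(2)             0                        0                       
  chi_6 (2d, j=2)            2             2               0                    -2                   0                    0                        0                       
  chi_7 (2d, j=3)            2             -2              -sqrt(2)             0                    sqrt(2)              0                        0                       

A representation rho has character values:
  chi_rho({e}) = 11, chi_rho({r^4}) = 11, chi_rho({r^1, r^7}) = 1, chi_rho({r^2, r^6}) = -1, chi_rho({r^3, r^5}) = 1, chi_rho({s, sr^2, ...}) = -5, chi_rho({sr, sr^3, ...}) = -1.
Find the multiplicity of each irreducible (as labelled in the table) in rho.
Multiplicities: chi_1: 0, chi_2: 3, chi_3: 0, chi_4: 2, chi_5: 0, chi_6: 3, chi_7: 0.

Explanation: Use <chi_rho, chi> = (1/|G|) sum_C |C| * chi_rho(C) * conj(chi(C)) with |G| = 16 for each irreducible chi in the table:
  <chi_rho, chi_1> = (1/16)[1*(11)*conj(1) + 1*(11)*conj(1) + 2*(1)*conj(1) + 2*(-1)*conj(1) + 2*(1)*conj(1) + 4*(-5)*conj(1) + 4*(-1)*conj(1)]
      = (1/16)[(11) + (11) + (2) + (-2) + (2) + (-20) + (-4)] = 0/16 = 0
  <chi_rho, chi_2> = (1/16)[1*(11)*conj(1) + 1*(11)*conj(1) + 2*(1)*conj(1) + 2*(-1)*conj(1) + 2*(1)*conj(1) + 4*(-5)*conj(-1) + 4*(-1)*conj(-1)]
      = (1/16)[(11) + (11) + (2) + (-2) + (2) + (20) + (4)] = 48/16 = 3
  <chi_rho, chi_3> = (1/16)[1*(11)*conj(1) + 1*(11)*conj(1) + 2*(1)*conj(-1) + 2*(-1)*conj(1) + 2*(1)*conj(-1) + 4*(-5)*conj(1) + 4*(-1)*conj(-1)]
      = (1/16)[(11) + (11) + (-2) + (-2) + (-2) + (-20) + (4)] = 0/16 = 0
  <chi_rho, chi_4> = (1/16)[1*(11)*conj(1) + 1*(11)*conj(1) + 2*(1)*conj(-1) + 2*(-1)*conj(1) + 2*(1)*conj(-1) + 4*(-5)*conj(-1) + 4*(-1)*conj(1)]
      = (1/16)[(11) + (11) + (-2) + (-2) + (-2) + (20) + (-4)] = 32/16 = 2
  <chi_rho, chi_5> = (1/16)[1*(11)*conj(2) + 1*(11)*conj(-2) + 2*(1)*conj(sqrt(2)) + 2*(-1)*conj(0) + 2*(1)*conj(-sqrt(2)) + 4*(-5)*conj(0) + 4*(-1)*conj(0)]
      = (1/16)[(22) + (-22) + (2*sqrt(2)) + (0) + (-2*sqrt(2)) + (0) + (0)] = 0/16 = 0
  <chi_rho, chi_6> = (1/16)[1*(11)*conj(2) + 1*(11)*conj(2) + 2*(1)*conj(0) + 2*(-1)*conj(-2) + 2*(1)*conj(0) + 4*(-5)*conj(0) + 4*(-1)*conj(0)]
      = (1/16)[(22) + (22) + (0) + (4) + (0) + (0) + (0)] = 48/16 = 3
  <chi_rho, chi_7> = (1/16)[1*(11)*conj(2) + 1*(11)*conj(-2) + 2*(1)*conj(-sqrt(2)) + 2*(-1)*conj(0) + 2*(1)*conj(sqrt(2)) + 4*(-5)*conj(0) + 4*(-1)*conj(0)]
      = (1/16)[(22) + (-22) + (-2*sqrt(2)) + (0) + (2*sqrt(2)) + (0) + (0)] = 0/16 = 0
Dimension check: dim(rho) = sum (mult * dim) = 0*1 + 3*1 + 0*1 + 2*1 + 0*2 + 3*2 + 0*2 = 11 = chi_rho(e) = 11.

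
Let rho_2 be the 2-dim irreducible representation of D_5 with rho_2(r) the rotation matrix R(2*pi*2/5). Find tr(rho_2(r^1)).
chi_{rho_2}(r^1) = 2*cos(2*pi*2*1/5) = -sqrt(5)/2 - 1/2

Working: rho_2(r^1) is rotation by angle 2*pi*2*1/5, whose trace is 2*cos(2*pi*2*1/5) = -sqrt(5)/2 - 1/2.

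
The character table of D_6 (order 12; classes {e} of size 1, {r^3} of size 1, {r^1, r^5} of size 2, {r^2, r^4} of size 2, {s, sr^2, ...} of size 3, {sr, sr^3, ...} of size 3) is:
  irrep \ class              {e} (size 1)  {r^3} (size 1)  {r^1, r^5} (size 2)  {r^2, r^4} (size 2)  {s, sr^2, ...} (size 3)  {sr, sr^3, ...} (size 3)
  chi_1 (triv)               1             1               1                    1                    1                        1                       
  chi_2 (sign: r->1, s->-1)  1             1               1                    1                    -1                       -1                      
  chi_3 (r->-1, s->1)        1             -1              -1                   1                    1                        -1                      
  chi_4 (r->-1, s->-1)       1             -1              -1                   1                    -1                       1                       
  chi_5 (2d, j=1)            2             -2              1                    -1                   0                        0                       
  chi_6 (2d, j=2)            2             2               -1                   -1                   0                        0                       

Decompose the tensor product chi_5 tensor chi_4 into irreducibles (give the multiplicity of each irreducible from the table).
chi_5 tensor chi_4 = chi_6 (all other irreducibles have multiplicity 0).

Argument: The character of a tensor product is the pointwise product (chi_5 * chi_4)(C) = chi_5(C) * chi_4(C):
  {e}: (2)*(1), {r^3}: (-2)*(-1), {r^1, r^5}: (1)*(-1), {r^2, r^4}: (-1)*(1), {s, sr^2, ...}: (0)*(-1), {sr, sr^3, ...}: (0)*(1)
so (chi_5 * chi_4) takes values
  {e} -> 2, {r^3} -> 2, {r^1, r^5} -> -1, {r^2, r^4} -> -1, {s, sr^2, ...} -> 0, {sr, sr^3, ...} -> 0.
Now take the inner product of this character with each irreducible chi from the table, <chi_5*chi_4, chi> = (1/12) sum_C |C| (chi_5*chi_4)(C) conj(chi(C)):
  <chi_5*chi_4, chi_1> = (1/12)[1*(2)*conj(1) + 1*(2)*conj(1) + 2*(-1)*conj(1) + 2*(-1)*conj(1) + 3*(0)*conj(1) + 3*(0)*conj(1)]
      = (1/12)[(2) + (2) + (-2) + (-2) + (0) + (0)] = 0/12 = 0
  <chi_5*chi_4, chi_2> = (1/12)[1*(2)*conj(1) + 1*(2)*conj(1) + 2*(-1)*conj(1) + 2*(-1)*conj(1) + 3*(0)*conj(-1) + 3*(0)*conj(-1)]
      = (1/12)[(2) + (2) + (-2) + (-2) + (0) + (0)] = 0/12 = 0
  <chi_5*chi_4, chi_3> = (1/12)[1*(2)*conj(1) + 1*(2)*conj(-1) + 2*(-1)*conj(-1) + 2*(-1)*conj(1) + 3*(0)*conj(1) + 3*(0)*conj(-1)]
      = (1/12)[(2) + (-2) + (2) + (-2) + (0) + (0)] = 0/12 = 0
  <chi_5*chi_4, chi_4> = (1/12)[1*(2)*conj(1) + 1*(2)*conj(-1) + 2*(-1)*conj(-1) + 2*(-1)*conj(1) + 3*(0)*conj(-1) + 3*(0)*conj(1)]
      = (1/12)[(2) + (-2) + (2) + (-2) + (0) + (0)] = 0/12 = 0
  <chi_5*chi_4, chi_5> = (1/12)[1*(2)*conj(2) + 1*(2)*conj(-2) + 2*(-1)*conj(1) + 2*(-1)*conj(-1) + 3*(0)*conj(0) + 3*(0)*conj(0)]
      = (1/12)[(4) + (-4) + (-2) + (2) + (0) + (0)] = 0/12 = 0
  <chi_5*chi_4, chi_6> = (1/12)[1*(2)*conj(2) + 1*(2)*conj(2) + 2*(-1)*conj(-1) + 2*(-1)*conj(-1) + 3*(0)*conj(0) + 3*(0)*conj(0)]
      = (1/12)[(4) + (4) + (2) + (2) + (0) + (0)] = 12/12 = 1
Hence the multiplicities are chi_6: 1. Dimension check: dim(chi_5)*dim(chi_4) = 2*1 = 2 and sum (mult * dim) = 1*2 = 2.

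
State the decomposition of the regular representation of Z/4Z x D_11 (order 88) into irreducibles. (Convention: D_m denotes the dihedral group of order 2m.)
Each irreducible V_i of dimension d_i appears with multiplicity d_i, i.e. rho_reg = (direct sum over all irreducibles V_i) d_i V_i. The irreducible dimensions for Z/4Z x D_11 are 1, 1, 1, 1, 1, 1, 1, 1, 2, 2, 2, 2, 2, 2, 2, 2, 2, 2, 2, 2, 2, 2, 2, 2, 2, 2, 2, 2: 8 irreducibles of dimension 1, each with multiplicity 1; 20 irreducibles of dimension 2, each with multiplicity 2. Total dimension 8*1*1 + 20*2*2 = 88 = |G|.

Working: General theorem: in the regular representation of a finite group G, each irreducible appears with multiplicity equal to its dimension. Check: dim(rho_reg) = sum d_i^2 = 1 + 1 + 1 + 1 + 1 + 1 + 1 + 1 + 4 + 4 + 4 + 4 + 4 + 4 + 4 + 4 + 4 + 4 + 4 + 4 + 4 + 4 + 4 + 4 + 4 + 4 + 4 + 4 = 88 = |G|.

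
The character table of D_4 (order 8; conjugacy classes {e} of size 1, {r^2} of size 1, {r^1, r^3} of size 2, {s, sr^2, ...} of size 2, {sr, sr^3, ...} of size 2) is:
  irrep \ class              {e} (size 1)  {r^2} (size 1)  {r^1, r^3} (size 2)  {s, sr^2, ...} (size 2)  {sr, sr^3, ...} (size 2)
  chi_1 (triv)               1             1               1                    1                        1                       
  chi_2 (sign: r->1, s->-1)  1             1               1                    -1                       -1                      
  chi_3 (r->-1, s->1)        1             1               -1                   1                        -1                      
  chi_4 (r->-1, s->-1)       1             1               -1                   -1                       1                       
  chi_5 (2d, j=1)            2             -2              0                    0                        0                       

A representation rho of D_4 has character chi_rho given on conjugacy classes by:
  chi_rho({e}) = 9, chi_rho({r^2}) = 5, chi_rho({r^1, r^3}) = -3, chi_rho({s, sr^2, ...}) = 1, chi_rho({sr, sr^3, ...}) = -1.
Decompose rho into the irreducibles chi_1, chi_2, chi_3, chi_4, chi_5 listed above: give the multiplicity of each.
Multiplicities: chi_1: 1, chi_2: 1, chi_3: 3, chi_4: 2, chi_5: 1.

Why: Use <chi_rho, chi> = (1/|G|) sum_C |C| * chi_rho(C) * conj(chi(C)) with |G| = 8 for each irreducible chi in the table:
  <chi_rho, chi_1> = (1/8)[1*(9)*conj(1) + 1*(5)*conj(1) + 2*(-3)*conj(1) + 2*(1)*conj(1) + 2*(-1)*conj(1)]
      = (1/8)[(9) + (5) + (-6) + (2) + (-2)] = 8/8 = 1
  <chi_rho, chi_2> = (1/8)[1*(9)*conj(1) + 1*(5)*conj(1) + 2*(-3)*conj(1) + 2*(1)*conj(-1) + 2*(-1)*conj(-1)]
      = (1/8)[(9) + (5) + (-6) + (-2) + (2)] = 8/8 = 1
  <chi_rho, chi_3> = (1/8)[1*(9)*conj(1) + 1*(5)*conj(1) + 2*(-3)*conj(-1) + 2*(1)*conj(1) + 2*(-1)*conj(-1)]
      = (1/8)[(9) + (5) + (6) + (2) + (2)] = 24/8 = 3
  <chi_rho, chi_4> = (1/8)[1*(9)*conj(1) + 1*(5)*conj(1) + 2*(-3)*conj(-1) + 2*(1)*conj(-1) + 2*(-1)*conj(1)]
      = (1/8)[(9) + (5) + (6) + (-2) + (-2)] = 16/8 = 2
  <chi_rho, chi_5> = (1/8)[1*(9)*conj(2) + 1*(5)*conj(-2) + 2*(-3)*conj(0) + 2*(1)*conj(0) + 2*(-1)*conj(0)]
      = (1/8)[(18) + (-10) + (0) + (0) + (0)] = 8/8 = 1
Dimension check: dim(rho) = sum (mult * dim) = 1*1 + 1*1 + 3*1 + 2*1 + 1*2 = 9 = chi_rho(e) = 9.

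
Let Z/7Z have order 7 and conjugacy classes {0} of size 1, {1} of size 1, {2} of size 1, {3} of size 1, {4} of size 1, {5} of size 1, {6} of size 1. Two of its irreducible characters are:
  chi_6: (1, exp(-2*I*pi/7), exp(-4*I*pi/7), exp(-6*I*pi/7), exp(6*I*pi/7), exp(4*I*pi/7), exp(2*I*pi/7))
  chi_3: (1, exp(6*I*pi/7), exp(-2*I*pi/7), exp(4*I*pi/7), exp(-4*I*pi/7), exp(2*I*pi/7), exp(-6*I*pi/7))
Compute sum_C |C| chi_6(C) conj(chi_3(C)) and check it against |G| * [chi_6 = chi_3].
Sum = 0; so <chi_6, chi_3> = 0 (distinct irreducibles are orthogonal).

Why: Compute term by term over conjugacy classes (|C| * chi_6(C) * conj(chi_3(C))):
  1*(1)*conj(1) + 1*(exp(-2*I*pi/7))*conj(exp(6*I*pi/7)) + 1*(exp(-4*I*pi/7))*conj(exp(-2*I*pi/7)) + 1*(exp(-6*I*pi/7))*conj(exp(4*I*pi/7)) + 1*(exp(6*I*pi/7))*conj(exp(-4*I*pi/7)) + 1*(exp(4*I*pi/7))*conj(exp(2*I*pi/7)) + 1*(exp(2*I*pi/7))*conj(exp(-6*I*pi/7))
  = (1) + (exp(6*I*pi/7)) + (exp(-2*I*pi/7)) + (exp(4*I*pi/7)) + (exp(-4*I*pi/7)) + (exp(2*I*pi/7)) + (exp(-6*I*pi/7))
  = 0.
(Exp terms are combined using exp(i*s)*conj(exp(i*t)) = exp(i*(s-t)), and sums of them are collapsed using the identity that for every m > 1 the m distinct m-th roots of unity sum to 0, e.g. 1 + exp(2*I*pi/3) + exp(-2*I*pi/3) = 0.)
Dividing by |G| = 7 gives 0/7 = 0, matching the row-orthogonality relation <chi_6, chi_3> = [chi_6 = chi_3].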